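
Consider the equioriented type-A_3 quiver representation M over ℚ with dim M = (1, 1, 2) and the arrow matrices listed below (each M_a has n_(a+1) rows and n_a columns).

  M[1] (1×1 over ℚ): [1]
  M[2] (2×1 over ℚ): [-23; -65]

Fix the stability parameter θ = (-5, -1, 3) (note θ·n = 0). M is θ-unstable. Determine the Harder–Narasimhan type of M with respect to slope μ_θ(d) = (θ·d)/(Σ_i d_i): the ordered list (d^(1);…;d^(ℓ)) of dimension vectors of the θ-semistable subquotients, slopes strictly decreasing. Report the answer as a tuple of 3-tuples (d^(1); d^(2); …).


Interval decomposition of M: I[1,3], I[3,3].
HN type (ℓ=3): μ^(1)=3; μ^(2)=-1; μ^(3)=-5

((0, 0, 2); (0, 1, 0); (1, 0, 0))


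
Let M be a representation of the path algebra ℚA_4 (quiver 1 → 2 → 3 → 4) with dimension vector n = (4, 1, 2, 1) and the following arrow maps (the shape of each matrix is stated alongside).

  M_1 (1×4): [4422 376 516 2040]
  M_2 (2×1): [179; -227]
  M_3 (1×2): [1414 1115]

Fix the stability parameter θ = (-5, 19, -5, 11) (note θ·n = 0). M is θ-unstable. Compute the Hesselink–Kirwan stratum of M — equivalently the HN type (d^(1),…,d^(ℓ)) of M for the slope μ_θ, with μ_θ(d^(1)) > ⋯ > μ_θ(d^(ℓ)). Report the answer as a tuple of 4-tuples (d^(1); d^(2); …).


Barcode: M ≅ I[1,1]^3, I[1,4], I[3,3]. HN layers by μ_θ (3 steps, strictly decreasing):
  μ^(1)=11; μ^(2)=7; μ^(3)=-5

((0, 0, 0, 1); (0, 1, 1, 0); (4, 0, 1, 0))


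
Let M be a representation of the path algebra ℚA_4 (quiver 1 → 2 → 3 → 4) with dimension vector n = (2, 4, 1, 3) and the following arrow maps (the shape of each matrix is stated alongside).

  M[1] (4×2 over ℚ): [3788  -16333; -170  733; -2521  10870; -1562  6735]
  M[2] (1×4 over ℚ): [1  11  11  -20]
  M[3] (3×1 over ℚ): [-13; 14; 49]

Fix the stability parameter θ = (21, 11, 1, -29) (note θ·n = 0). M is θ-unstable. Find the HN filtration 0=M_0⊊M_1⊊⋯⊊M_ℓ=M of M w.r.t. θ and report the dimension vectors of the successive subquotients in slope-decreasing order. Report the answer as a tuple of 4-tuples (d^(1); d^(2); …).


Interval decomposition of M: I[1,2], I[1,4], I[2,2]^2, I[4,4]^2.
HN type (ℓ=4): μ^(1)=16; μ^(2)=11; μ^(3)=1; μ^(4)=-29

((1, 1, 0, 0); (0, 2, 0, 0); (1, 1, 1, 1); (0, 0, 0, 2))


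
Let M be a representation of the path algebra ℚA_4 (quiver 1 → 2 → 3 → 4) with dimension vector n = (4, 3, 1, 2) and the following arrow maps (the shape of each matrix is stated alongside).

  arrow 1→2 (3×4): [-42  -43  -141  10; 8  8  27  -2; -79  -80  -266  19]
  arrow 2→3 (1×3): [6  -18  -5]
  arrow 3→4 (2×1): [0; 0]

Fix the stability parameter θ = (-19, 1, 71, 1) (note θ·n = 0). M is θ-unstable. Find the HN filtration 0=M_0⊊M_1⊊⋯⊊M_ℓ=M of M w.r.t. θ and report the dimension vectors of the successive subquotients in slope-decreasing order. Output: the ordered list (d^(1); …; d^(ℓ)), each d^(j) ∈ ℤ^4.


Interval decomposition of M: I[1,1], I[1,2]^2, I[1,3], I[4,4]^2.
HN type (ℓ=3): μ^(1)=71; μ^(2)=1; μ^(3)=-19

((0, 0, 1, 0); (0, 3, 0, 2); (4, 0, 0, 0))


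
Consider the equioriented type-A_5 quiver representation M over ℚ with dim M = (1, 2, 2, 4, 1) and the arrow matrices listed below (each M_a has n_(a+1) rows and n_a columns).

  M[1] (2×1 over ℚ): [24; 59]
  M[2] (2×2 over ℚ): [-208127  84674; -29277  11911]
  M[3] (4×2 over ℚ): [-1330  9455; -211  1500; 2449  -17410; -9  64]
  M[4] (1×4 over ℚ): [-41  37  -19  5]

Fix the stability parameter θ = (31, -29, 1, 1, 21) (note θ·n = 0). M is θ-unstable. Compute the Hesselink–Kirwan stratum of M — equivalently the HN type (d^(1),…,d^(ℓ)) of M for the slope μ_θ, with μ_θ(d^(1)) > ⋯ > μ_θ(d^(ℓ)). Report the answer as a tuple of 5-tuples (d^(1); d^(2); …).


Via rank(M_{q-1}∘⋯∘M_p): M ≅ I[1,5], I[2,4], I[4,4]^2.
μ_θ-semistable layers: μ^(1)=21; μ^(2)=1; μ^(3)=-29

((0, 0, 0, 0, 1); (1, 1, 2, 4, 0); (0, 1, 0, 0, 0))


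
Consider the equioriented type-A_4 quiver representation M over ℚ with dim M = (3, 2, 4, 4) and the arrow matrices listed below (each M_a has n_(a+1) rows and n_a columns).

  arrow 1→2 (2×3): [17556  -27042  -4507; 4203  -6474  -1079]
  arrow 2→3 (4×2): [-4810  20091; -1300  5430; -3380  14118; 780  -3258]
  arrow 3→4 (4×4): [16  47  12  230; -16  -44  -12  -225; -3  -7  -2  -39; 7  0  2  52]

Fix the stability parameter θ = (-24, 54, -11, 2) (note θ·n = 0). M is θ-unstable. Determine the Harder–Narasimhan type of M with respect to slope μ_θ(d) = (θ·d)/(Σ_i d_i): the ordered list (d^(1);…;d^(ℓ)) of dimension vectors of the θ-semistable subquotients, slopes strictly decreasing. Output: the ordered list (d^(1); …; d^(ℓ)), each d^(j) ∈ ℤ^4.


Via rank(M_{q-1}∘⋯∘M_p): M ≅ I[1,1], I[1,2], I[1,4], I[3,3], I[3,4]^2, I[4,4].
μ_θ-semistable layers: μ^(1)=54; μ^(2)=15; μ^(3)=2; μ^(4)=-11; μ^(5)=-24

((0, 1, 0, 0); (0, 1, 1, 1); (0, 0, 0, 3); (0, 0, 3, 0); (3, 0, 0, 0))


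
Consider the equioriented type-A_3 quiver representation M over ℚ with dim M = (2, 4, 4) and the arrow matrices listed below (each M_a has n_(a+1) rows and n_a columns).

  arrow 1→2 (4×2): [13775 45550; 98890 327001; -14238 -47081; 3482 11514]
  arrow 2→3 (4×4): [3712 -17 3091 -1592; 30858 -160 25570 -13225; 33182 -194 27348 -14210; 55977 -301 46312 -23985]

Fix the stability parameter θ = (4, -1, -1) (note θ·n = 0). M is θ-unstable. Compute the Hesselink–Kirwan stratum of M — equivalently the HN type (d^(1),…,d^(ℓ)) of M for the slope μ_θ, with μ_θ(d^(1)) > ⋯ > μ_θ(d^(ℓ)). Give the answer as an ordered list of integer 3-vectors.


Via rank(M_{q-1}∘⋯∘M_p): M ≅ I[1,2], I[1,3], I[2,3]^2, I[3,3].
μ_θ-semistable layers: μ^(1)=3/2; μ^(2)=2/3; μ^(3)=-1

((1, 1, 0); (1, 1, 1); (0, 2, 3))


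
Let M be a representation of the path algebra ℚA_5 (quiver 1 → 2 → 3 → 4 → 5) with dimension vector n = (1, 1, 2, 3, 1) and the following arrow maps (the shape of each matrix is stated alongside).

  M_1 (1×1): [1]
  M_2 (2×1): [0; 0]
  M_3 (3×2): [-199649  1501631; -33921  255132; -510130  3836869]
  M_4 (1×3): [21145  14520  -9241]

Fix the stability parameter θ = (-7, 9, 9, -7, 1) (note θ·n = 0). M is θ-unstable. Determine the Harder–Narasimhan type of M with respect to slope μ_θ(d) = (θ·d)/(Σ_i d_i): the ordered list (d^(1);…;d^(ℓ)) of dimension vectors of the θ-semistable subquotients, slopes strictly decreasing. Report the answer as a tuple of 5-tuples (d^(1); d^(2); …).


Barcode: M ≅ I[1,2], I[3,4], I[3,5], I[4,4]. HN layers by μ_θ (3 steps, strictly decreasing):
  μ^(1)=9; μ^(2)=1; μ^(3)=-7

((0, 1, 0, 0, 0); (0, 0, 2, 2, 1); (1, 0, 0, 1, 0))


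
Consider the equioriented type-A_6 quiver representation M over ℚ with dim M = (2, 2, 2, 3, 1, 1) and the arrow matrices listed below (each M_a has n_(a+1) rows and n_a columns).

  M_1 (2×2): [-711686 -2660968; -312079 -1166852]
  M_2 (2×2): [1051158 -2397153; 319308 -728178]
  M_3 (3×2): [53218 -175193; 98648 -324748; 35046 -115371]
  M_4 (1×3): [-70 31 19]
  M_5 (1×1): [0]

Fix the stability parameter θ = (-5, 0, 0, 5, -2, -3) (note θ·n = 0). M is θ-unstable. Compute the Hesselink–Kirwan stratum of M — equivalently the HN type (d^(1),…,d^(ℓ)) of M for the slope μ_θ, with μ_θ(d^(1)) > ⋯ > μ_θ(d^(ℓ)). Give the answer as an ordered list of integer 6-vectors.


Interval decomposition of M: I[1,1], I[1,3], I[2,2], I[3,5], I[4,4]^2, I[6,6].
HN type (ℓ=5): μ^(1)=5; μ^(2)=3/2; μ^(3)=0; μ^(4)=-3; μ^(5)=-5

((0, 0, 0, 2, 0, 0); (0, 0, 0, 1, 1, 0); (0, 2, 2, 0, 0, 0); (0, 0, 0, 0, 0, 1); (2, 0, 0, 0, 0, 0))


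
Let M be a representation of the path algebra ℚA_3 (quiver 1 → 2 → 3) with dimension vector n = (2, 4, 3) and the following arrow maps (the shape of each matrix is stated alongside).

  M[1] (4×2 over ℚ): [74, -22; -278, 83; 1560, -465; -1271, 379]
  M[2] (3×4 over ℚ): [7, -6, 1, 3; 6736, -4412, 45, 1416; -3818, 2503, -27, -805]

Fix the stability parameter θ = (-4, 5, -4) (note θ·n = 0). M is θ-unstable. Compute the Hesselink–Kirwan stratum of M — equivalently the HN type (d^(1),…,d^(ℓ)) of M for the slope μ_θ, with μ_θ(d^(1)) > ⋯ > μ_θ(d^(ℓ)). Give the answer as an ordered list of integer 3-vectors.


Interval decomposition of M: I[1,3]^2, I[2,2], I[2,3].
HN type (ℓ=3): μ^(1)=5; μ^(2)=1/2; μ^(3)=-4

((0, 1, 0); (0, 3, 3); (2, 0, 0))


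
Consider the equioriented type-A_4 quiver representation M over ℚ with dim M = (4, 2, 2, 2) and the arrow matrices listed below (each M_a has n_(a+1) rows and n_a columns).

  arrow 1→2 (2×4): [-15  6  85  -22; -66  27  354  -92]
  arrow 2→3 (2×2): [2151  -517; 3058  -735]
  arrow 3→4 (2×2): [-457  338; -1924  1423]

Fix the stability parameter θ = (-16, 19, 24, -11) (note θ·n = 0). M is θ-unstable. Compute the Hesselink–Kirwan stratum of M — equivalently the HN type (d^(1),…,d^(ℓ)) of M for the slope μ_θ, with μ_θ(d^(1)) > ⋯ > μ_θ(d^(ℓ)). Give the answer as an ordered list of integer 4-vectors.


Barcode: M ≅ I[1,1]^2, I[1,4]^2. HN layers by μ_θ (2 steps, strictly decreasing):
  μ^(1)=32/3; μ^(2)=-16

((0, 2, 2, 2); (4, 0, 0, 0))


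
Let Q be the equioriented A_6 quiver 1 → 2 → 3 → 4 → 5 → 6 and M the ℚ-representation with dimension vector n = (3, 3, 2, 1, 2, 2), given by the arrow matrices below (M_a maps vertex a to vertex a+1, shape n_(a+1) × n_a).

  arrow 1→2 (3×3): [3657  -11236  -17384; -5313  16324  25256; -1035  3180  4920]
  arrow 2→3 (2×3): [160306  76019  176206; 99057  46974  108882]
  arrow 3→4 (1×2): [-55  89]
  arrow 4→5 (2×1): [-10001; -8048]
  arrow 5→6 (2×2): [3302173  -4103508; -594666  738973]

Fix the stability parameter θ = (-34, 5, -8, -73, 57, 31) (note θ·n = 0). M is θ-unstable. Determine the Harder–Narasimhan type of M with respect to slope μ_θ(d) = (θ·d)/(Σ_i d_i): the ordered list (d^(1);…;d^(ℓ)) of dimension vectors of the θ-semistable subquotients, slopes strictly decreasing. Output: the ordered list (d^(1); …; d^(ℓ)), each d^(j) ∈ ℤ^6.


Barcode: M ≅ I[1,1]^2, I[1,6], I[2,2], I[2,3], I[5,6]. HN layers by μ_θ (5 steps, strictly decreasing):
  μ^(1)=44; μ^(2)=5; μ^(3)=-3/2; μ^(4)=-76/3; μ^(5)=-34

((0, 0, 0, 0, 2, 2); (0, 1, 0, 0, 0, 0); (0, 1, 1, 0, 0, 0); (0, 1, 1, 1, 0, 0); (3, 0, 0, 0, 0, 0))


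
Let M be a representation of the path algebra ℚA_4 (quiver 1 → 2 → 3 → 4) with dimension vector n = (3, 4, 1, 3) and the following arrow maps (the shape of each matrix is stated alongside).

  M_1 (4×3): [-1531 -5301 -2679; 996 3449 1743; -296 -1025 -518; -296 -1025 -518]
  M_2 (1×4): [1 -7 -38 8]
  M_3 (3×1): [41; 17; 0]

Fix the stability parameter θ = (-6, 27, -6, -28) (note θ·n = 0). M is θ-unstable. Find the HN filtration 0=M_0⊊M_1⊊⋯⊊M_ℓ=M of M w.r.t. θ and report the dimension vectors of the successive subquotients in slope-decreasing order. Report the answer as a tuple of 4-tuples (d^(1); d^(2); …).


Interval decomposition of M: I[1,2]^2, I[1,4], I[2,2], I[4,4]^2.
HN type (ℓ=4): μ^(1)=27; μ^(2)=-7/3; μ^(3)=-6; μ^(4)=-28

((0, 3, 0, 0); (0, 1, 1, 1); (3, 0, 0, 0); (0, 0, 0, 2))


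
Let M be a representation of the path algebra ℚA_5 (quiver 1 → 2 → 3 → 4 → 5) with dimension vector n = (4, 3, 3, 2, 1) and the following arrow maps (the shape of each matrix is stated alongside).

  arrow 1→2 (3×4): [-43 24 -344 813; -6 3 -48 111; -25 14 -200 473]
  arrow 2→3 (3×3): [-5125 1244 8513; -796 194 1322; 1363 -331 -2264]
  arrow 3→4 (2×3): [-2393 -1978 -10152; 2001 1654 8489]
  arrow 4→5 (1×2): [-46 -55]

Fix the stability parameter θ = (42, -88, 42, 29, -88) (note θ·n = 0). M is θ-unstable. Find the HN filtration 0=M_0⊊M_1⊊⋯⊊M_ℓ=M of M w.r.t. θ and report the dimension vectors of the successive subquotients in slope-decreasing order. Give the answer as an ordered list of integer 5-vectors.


Interval decomposition of M: I[1,1]^2, I[1,2], I[1,5], I[2,4], I[3,3].
HN type (ℓ=5): μ^(1)=42; μ^(2)=71/2; μ^(3)=-17/3; μ^(4)=-23; μ^(5)=-88

((2, 0, 1, 0, 0); (0, 0, 1, 1, 0); (0, 0, 1, 1, 1); (2, 2, 0, 0, 0); (0, 1, 0, 0, 0))


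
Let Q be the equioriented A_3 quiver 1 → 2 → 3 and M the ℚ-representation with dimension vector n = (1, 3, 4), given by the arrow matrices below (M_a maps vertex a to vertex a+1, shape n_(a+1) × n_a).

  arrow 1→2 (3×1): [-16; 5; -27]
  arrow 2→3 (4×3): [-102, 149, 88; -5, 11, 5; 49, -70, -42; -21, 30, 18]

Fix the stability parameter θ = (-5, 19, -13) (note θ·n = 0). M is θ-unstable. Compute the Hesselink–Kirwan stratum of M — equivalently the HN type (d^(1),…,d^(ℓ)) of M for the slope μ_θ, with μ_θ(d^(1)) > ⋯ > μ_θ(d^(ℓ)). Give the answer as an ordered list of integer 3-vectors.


Barcode: M ≅ I[1,3], I[2,3]^2, I[3,3]. HN layers by μ_θ (3 steps, strictly decreasing):
  μ^(1)=3; μ^(2)=-5; μ^(3)=-13

((0, 3, 3); (1, 0, 0); (0, 0, 1))


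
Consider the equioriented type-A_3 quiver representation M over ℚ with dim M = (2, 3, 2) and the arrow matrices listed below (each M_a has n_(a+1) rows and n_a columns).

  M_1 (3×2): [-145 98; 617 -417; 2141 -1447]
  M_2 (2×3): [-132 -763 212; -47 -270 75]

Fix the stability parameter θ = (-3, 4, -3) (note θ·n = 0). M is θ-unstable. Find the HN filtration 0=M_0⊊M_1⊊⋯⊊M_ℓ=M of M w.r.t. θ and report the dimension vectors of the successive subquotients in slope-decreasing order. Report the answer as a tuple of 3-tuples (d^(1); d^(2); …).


Via rank(M_{q-1}∘⋯∘M_p): M ≅ I[1,3]^2, I[2,2].
μ_θ-semistable layers: μ^(1)=4; μ^(2)=1/2; μ^(3)=-3

((0, 1, 0); (0, 2, 2); (2, 0, 0))


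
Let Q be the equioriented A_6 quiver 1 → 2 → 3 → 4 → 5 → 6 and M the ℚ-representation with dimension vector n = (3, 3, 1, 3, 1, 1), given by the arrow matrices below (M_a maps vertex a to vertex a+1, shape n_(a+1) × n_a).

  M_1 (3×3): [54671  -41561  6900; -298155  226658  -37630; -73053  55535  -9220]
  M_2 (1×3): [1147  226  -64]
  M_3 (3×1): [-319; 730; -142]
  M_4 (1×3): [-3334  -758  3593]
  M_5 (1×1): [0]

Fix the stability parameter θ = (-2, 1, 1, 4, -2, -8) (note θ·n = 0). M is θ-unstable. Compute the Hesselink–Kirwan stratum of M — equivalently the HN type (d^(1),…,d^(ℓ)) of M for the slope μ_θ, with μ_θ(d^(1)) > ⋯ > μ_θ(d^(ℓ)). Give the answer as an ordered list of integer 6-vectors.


Interval decomposition of M: I[1,1], I[1,2], I[1,4], I[2,2], I[4,4], I[4,5], I[6,6].
HN type (ℓ=4): μ^(1)=4; μ^(2)=1; μ^(3)=-2; μ^(4)=-8

((0, 0, 0, 2, 0, 0); (0, 3, 1, 1, 1, 0); (3, 0, 0, 0, 0, 0); (0, 0, 0, 0, 0, 1))


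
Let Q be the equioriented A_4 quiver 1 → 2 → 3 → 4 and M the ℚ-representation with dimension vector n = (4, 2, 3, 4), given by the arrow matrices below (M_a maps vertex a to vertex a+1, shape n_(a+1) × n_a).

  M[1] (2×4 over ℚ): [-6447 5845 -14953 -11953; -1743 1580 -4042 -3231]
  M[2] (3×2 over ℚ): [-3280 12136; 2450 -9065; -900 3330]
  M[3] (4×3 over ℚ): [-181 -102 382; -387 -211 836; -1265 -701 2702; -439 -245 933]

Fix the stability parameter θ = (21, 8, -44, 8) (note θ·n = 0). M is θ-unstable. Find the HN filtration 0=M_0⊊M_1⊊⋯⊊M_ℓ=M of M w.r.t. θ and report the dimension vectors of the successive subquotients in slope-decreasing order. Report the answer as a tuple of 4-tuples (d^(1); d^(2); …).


Barcode: M ≅ I[1,1]^2, I[1,2], I[1,4], I[3,4]^2, I[4,4]. HN layers by μ_θ (5 steps, strictly decreasing):
  μ^(1)=21; μ^(2)=29/2; μ^(3)=8; μ^(4)=-5; μ^(5)=-44

((2, 0, 0, 0); (1, 1, 0, 0); (0, 0, 0, 4); (1, 1, 1, 0); (0, 0, 2, 0))


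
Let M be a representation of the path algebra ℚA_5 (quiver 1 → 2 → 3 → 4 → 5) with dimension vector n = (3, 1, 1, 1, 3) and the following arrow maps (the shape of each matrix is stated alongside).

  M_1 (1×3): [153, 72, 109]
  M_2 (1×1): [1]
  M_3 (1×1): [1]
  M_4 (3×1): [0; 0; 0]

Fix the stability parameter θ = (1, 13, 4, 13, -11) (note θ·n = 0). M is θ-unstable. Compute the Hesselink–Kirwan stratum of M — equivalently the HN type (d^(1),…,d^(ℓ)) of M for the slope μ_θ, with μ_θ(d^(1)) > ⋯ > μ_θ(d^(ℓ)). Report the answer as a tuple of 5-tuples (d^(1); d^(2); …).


Via rank(M_{q-1}∘⋯∘M_p): M ≅ I[1,1]^2, I[1,4], I[5,5]^3.
μ_θ-semistable layers: μ^(1)=13; μ^(2)=17/2; μ^(3)=1; μ^(4)=-11

((0, 0, 0, 1, 0); (0, 1, 1, 0, 0); (3, 0, 0, 0, 0); (0, 0, 0, 0, 3))


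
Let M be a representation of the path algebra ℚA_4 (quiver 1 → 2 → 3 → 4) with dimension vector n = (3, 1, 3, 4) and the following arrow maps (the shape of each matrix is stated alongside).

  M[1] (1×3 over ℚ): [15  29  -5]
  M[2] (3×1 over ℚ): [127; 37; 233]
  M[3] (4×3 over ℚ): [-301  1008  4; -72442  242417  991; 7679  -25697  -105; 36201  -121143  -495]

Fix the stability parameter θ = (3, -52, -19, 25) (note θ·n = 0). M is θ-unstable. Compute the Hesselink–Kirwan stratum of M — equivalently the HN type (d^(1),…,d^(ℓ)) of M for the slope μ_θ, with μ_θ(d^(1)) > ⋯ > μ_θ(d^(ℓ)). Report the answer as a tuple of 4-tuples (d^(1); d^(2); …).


Interval decomposition of M: I[1,1]^2, I[1,4], I[3,4]^2, I[4,4].
HN type (ℓ=4): μ^(1)=25; μ^(2)=3; μ^(3)=-19; μ^(4)=-49/2

((0, 0, 0, 4); (2, 0, 0, 0); (0, 0, 3, 0); (1, 1, 0, 0))


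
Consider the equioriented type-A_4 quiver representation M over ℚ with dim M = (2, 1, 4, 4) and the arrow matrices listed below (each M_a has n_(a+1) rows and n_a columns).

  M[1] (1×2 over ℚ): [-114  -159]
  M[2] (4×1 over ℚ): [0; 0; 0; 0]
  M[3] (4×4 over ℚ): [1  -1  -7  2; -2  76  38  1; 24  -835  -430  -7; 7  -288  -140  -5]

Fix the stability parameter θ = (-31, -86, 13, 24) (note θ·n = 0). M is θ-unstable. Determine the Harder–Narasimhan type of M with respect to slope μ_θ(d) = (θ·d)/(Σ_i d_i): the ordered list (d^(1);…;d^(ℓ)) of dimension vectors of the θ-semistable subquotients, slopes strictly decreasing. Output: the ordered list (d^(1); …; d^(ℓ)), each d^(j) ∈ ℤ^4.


Via rank(M_{q-1}∘⋯∘M_p): M ≅ I[1,1], I[1,2], I[3,4]^4.
μ_θ-semistable layers: μ^(1)=24; μ^(2)=13; μ^(3)=-31; μ^(4)=-117/2

((0, 0, 0, 4); (0, 0, 4, 0); (1, 0, 0, 0); (1, 1, 0, 0))


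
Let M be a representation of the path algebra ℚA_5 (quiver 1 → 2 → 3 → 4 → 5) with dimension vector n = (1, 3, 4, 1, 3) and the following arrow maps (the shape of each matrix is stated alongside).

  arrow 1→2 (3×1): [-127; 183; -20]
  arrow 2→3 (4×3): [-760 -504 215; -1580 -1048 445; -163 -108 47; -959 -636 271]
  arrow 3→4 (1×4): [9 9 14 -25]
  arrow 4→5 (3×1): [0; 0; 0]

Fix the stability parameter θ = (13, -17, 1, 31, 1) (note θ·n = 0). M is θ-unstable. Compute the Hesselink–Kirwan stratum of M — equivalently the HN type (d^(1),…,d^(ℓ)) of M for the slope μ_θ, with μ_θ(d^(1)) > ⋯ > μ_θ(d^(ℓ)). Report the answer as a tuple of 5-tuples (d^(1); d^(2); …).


Via rank(M_{q-1}∘⋯∘M_p): M ≅ I[1,4], I[2,2], I[2,3], I[3,3]^2, I[5,5]^3.
μ_θ-semistable layers: μ^(1)=31; μ^(2)=1; μ^(3)=-2; μ^(4)=-17

((0, 0, 0, 1, 0); (0, 0, 4, 0, 3); (1, 1, 0, 0, 0); (0, 2, 0, 0, 0))


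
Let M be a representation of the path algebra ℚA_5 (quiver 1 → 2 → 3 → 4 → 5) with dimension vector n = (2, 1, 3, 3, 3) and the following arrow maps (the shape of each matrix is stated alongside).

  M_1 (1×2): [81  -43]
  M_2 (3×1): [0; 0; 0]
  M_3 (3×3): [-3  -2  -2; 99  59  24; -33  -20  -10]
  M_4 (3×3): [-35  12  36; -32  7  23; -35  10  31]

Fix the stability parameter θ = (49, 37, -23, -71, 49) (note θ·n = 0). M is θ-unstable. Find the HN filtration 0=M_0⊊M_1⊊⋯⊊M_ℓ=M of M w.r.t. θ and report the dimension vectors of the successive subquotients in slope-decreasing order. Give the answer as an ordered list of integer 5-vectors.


Interval decomposition of M: I[1,1], I[1,2], I[3,3], I[3,5]^2, I[4,5].
HN type (ℓ=5): μ^(1)=49; μ^(2)=43; μ^(3)=-23; μ^(4)=-47; μ^(5)=-71

((1, 0, 0, 0, 3); (1, 1, 0, 0, 0); (0, 0, 1, 0, 0); (0, 0, 2, 2, 0); (0, 0, 0, 1, 0))


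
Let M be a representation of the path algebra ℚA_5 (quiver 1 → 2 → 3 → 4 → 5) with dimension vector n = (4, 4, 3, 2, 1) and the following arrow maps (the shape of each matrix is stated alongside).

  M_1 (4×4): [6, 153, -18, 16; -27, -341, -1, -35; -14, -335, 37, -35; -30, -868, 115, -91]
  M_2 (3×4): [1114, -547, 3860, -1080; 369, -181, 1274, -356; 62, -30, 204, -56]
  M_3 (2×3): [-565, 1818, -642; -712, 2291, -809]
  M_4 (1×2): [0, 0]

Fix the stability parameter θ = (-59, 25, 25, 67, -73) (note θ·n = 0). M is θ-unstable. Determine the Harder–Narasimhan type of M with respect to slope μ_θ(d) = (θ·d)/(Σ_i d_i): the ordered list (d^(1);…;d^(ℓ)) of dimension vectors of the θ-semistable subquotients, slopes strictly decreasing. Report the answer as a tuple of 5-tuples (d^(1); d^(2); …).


Interval decomposition of M: I[1,1], I[1,2], I[1,4]^2, I[2,2], I[3,3], I[5,5].
HN type (ℓ=4): μ^(1)=67; μ^(2)=25; μ^(3)=-59; μ^(4)=-73

((0, 0, 0, 2, 0); (0, 4, 3, 0, 0); (4, 0, 0, 0, 0); (0, 0, 0, 0, 1))


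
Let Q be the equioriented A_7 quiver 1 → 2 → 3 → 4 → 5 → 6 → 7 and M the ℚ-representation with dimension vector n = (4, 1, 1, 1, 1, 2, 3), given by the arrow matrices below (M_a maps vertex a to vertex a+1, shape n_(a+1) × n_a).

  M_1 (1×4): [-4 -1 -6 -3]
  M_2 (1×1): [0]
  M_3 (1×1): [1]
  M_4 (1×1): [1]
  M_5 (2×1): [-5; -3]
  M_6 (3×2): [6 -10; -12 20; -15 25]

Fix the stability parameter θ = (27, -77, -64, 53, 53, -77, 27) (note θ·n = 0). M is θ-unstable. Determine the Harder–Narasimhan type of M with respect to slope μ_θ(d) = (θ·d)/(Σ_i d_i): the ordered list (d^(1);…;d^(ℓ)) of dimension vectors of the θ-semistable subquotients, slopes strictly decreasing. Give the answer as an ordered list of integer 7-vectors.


Interval decomposition of M: I[1,1]^3, I[1,2], I[3,6], I[6,7], I[7,7]^2.
HN type (ℓ=5): μ^(1)=27; μ^(2)=29/3; μ^(3)=-25; μ^(4)=-64; μ^(5)=-77

((3, 0, 0, 0, 0, 0, 3); (0, 0, 0, 1, 1, 1, 0); (1, 1, 0, 0, 0, 0, 0); (0, 0, 1, 0, 0, 0, 0); (0, 0, 0, 0, 0, 1, 0))


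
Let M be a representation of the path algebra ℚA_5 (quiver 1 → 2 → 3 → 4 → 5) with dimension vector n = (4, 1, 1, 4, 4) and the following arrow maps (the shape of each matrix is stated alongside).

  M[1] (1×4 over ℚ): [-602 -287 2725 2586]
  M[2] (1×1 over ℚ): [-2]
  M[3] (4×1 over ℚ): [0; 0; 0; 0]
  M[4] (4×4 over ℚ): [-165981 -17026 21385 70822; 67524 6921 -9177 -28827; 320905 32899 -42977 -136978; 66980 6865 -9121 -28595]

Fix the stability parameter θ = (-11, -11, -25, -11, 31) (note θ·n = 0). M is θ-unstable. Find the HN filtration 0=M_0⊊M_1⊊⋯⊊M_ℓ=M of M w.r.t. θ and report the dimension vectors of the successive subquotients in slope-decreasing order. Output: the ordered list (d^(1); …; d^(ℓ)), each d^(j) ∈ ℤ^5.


Via rank(M_{q-1}∘⋯∘M_p): M ≅ I[1,1]^3, I[1,3], I[4,4], I[4,5]^3, I[5,5].
μ_θ-semistable layers: μ^(1)=31; μ^(2)=-11; μ^(3)=-47/3

((0, 0, 0, 0, 4); (3, 0, 0, 4, 0); (1, 1, 1, 0, 0))


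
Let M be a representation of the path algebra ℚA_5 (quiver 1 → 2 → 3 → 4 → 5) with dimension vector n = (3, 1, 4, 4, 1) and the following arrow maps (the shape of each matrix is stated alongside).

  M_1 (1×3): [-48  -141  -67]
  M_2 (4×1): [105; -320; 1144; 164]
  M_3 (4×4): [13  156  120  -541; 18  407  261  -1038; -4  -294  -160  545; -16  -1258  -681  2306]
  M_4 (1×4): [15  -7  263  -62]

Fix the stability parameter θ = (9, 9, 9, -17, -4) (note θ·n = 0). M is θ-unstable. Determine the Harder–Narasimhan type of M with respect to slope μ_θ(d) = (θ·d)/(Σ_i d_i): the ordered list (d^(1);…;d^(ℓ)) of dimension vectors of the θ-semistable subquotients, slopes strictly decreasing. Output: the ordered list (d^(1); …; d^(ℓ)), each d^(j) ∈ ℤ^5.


Interval decomposition of M: I[1,1]^2, I[1,5], I[3,4]^3.
HN type (ℓ=3): μ^(1)=9; μ^(2)=6/5; μ^(3)=-4

((2, 0, 0, 0, 0); (1, 1, 1, 1, 1); (0, 0, 3, 3, 0))


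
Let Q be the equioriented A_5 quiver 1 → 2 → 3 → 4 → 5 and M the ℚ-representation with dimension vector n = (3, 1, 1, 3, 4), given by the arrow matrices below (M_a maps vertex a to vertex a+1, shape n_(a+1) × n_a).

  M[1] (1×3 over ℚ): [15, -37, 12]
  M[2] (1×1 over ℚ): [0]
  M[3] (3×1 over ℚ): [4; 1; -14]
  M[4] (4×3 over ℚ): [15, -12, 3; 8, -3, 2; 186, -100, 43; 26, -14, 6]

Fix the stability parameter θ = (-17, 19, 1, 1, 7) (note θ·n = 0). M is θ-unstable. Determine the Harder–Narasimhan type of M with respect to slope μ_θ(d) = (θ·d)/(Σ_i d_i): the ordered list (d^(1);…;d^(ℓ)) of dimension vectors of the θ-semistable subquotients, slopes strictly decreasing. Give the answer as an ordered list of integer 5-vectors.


Interval decomposition of M: I[1,1]^2, I[1,2], I[3,5], I[4,5]^2, I[5,5].
HN type (ℓ=4): μ^(1)=19; μ^(2)=7; μ^(3)=1; μ^(4)=-17

((0, 1, 0, 0, 0); (0, 0, 0, 0, 4); (0, 0, 1, 3, 0); (3, 0, 0, 0, 0))


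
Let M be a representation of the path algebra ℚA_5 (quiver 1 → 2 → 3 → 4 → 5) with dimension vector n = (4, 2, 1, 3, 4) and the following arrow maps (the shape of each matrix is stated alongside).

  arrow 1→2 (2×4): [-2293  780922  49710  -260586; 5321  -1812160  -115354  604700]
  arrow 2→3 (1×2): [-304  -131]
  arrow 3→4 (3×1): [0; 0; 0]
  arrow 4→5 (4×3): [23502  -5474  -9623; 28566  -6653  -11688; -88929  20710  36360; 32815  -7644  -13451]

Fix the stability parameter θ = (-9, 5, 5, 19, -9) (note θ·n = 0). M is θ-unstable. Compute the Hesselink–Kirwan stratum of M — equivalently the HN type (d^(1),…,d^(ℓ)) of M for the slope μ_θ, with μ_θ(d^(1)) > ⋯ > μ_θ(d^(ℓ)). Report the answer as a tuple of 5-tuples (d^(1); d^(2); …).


Via rank(M_{q-1}∘⋯∘M_p): M ≅ I[1,1]^2, I[1,2], I[1,3], I[4,5]^3, I[5,5].
μ_θ-semistable layers: μ^(1)=5; μ^(2)=-9

((0, 2, 1, 3, 3); (4, 0, 0, 0, 1))


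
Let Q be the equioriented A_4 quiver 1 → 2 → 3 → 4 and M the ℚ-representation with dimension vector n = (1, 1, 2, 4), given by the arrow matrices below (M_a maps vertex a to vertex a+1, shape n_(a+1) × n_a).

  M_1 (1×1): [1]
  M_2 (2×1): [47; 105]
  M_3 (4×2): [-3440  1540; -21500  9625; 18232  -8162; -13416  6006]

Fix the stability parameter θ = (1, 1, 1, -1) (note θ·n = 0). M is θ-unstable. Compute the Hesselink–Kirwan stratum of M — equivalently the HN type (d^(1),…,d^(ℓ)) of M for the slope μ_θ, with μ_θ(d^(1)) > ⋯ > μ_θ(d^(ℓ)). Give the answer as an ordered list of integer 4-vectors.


Barcode: M ≅ I[1,4], I[3,3], I[4,4]^3. HN layers by μ_θ (3 steps, strictly decreasing):
  μ^(1)=1; μ^(2)=1/2; μ^(3)=-1

((0, 0, 1, 0); (1, 1, 1, 1); (0, 0, 0, 3))


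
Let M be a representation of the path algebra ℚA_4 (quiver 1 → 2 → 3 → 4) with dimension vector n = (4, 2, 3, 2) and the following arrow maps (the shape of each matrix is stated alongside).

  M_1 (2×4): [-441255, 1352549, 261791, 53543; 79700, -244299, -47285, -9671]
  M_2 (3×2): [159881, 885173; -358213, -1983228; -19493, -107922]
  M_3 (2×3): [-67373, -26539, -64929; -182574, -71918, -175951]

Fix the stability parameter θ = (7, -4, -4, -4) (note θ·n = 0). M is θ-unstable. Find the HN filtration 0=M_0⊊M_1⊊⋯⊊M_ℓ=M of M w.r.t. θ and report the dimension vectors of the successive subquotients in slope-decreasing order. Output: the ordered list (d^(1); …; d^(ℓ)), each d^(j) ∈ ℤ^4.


Via rank(M_{q-1}∘⋯∘M_p): M ≅ I[1,1]^2, I[1,4]^2, I[3,3].
μ_θ-semistable layers: μ^(1)=7; μ^(2)=-5/4; μ^(3)=-4

((2, 0, 0, 0); (2, 2, 2, 2); (0, 0, 1, 0))


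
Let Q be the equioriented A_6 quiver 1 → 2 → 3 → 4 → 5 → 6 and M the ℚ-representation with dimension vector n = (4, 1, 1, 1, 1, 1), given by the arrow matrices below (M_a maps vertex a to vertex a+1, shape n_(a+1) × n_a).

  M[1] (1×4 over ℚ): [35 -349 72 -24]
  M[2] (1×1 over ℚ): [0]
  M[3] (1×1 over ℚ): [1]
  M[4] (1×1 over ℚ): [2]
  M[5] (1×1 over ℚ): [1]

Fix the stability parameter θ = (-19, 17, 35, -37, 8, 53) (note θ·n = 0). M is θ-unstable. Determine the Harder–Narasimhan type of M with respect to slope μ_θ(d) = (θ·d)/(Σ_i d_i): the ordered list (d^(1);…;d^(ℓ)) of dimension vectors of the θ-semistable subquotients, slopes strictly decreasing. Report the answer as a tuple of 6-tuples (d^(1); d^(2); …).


Via rank(M_{q-1}∘⋯∘M_p): M ≅ I[1,1]^3, I[1,2], I[3,6].
μ_θ-semistable layers: μ^(1)=53; μ^(2)=17; μ^(3)=8; μ^(4)=-1; μ^(5)=-19

((0, 0, 0, 0, 0, 1); (0, 1, 0, 0, 0, 0); (0, 0, 0, 0, 1, 0); (0, 0, 1, 1, 0, 0); (4, 0, 0, 0, 0, 0))


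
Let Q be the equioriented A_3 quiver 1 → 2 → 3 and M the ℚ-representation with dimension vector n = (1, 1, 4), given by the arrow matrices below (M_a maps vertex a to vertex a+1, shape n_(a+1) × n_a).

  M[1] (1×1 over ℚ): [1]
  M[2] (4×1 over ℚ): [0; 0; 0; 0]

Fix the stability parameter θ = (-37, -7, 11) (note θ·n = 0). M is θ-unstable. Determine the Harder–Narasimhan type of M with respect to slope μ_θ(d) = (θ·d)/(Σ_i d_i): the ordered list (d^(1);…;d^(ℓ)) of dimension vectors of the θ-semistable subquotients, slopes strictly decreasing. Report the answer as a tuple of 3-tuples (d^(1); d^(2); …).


Via rank(M_{q-1}∘⋯∘M_p): M ≅ I[1,2], I[3,3]^4.
μ_θ-semistable layers: μ^(1)=11; μ^(2)=-7; μ^(3)=-37

((0, 0, 4); (0, 1, 0); (1, 0, 0))


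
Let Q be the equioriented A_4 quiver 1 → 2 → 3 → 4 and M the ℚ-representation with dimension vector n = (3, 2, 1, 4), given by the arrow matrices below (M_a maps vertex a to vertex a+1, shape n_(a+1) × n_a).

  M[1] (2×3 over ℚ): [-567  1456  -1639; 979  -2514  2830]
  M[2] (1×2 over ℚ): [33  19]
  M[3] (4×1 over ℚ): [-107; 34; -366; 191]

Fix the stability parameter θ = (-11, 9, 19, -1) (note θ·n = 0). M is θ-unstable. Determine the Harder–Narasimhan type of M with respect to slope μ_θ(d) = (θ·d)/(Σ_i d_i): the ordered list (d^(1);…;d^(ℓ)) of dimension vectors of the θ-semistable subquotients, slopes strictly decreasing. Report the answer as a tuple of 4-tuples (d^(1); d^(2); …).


Barcode: M ≅ I[1,1], I[1,2], I[1,4], I[4,4]^3. HN layers by μ_θ (3 steps, strictly decreasing):
  μ^(1)=9; μ^(2)=-1; μ^(3)=-11

((0, 2, 1, 1); (0, 0, 0, 3); (3, 0, 0, 0))


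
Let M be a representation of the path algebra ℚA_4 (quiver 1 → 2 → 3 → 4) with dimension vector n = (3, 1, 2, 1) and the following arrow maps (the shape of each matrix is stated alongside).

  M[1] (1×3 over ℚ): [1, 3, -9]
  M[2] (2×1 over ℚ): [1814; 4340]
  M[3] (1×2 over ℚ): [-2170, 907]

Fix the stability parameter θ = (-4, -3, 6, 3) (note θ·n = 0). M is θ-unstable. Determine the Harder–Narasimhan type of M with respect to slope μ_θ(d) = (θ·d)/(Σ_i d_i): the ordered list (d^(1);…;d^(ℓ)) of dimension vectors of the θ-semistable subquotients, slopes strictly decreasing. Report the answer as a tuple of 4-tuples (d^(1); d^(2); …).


Via rank(M_{q-1}∘⋯∘M_p): M ≅ I[1,1]^2, I[1,3], I[3,4].
μ_θ-semistable layers: μ^(1)=6; μ^(2)=9/2; μ^(3)=-3; μ^(4)=-4

((0, 0, 1, 0); (0, 0, 1, 1); (0, 1, 0, 0); (3, 0, 0, 0))


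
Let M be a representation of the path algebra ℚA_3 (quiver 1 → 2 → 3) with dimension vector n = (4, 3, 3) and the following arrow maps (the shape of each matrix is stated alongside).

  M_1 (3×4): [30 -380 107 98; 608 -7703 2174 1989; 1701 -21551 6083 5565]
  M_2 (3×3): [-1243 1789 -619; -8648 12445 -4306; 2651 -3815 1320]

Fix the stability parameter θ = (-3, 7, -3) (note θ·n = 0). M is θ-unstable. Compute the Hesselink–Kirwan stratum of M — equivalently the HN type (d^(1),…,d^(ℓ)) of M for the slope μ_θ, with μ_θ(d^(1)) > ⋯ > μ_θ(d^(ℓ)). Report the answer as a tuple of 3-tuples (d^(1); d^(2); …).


Via rank(M_{q-1}∘⋯∘M_p): M ≅ I[1,1], I[1,3]^3.
μ_θ-semistable layers: μ^(1)=2; μ^(2)=-3

((0, 3, 3); (4, 0, 0))


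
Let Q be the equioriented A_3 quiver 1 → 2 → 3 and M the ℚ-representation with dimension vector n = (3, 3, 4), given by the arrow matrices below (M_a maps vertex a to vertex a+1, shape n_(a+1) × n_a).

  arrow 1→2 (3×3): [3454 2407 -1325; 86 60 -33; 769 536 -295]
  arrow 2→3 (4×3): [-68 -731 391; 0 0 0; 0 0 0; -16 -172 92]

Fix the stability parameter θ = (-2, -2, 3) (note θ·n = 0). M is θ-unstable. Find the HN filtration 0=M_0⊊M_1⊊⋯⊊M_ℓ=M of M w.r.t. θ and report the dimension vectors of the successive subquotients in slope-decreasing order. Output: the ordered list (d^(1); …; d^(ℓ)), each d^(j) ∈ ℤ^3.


Barcode: M ≅ I[1,2]^2, I[1,3], I[3,3]^3. HN layers by μ_θ (2 steps, strictly decreasing):
  μ^(1)=3; μ^(2)=-2

((0, 0, 4); (3, 3, 0))


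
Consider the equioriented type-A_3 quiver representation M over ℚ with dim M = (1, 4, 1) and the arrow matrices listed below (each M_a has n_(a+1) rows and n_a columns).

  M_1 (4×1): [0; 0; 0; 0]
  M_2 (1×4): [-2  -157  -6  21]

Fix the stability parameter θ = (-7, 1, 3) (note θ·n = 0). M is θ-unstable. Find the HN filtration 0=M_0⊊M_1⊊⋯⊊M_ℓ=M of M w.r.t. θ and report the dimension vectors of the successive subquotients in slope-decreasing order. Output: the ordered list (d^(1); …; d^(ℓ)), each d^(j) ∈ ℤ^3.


Barcode: M ≅ I[1,1], I[2,2]^3, I[2,3]. HN layers by μ_θ (3 steps, strictly decreasing):
  μ^(1)=3; μ^(2)=1; μ^(3)=-7

((0, 0, 1); (0, 4, 0); (1, 0, 0))


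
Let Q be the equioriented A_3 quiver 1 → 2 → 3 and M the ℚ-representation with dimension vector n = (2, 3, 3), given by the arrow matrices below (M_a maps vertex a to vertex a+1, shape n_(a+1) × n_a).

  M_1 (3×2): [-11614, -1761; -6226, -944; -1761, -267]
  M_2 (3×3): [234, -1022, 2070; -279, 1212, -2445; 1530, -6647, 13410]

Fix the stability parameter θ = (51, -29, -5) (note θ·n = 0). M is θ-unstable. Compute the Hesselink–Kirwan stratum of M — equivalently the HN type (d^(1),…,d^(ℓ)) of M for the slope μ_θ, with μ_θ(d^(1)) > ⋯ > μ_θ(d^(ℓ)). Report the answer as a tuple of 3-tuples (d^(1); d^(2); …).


Via rank(M_{q-1}∘⋯∘M_p): M ≅ I[1,2], I[1,3], I[2,3], I[3,3].
μ_θ-semistable layers: μ^(1)=11; μ^(2)=17/3; μ^(3)=-5; μ^(4)=-29

((1, 1, 0); (1, 1, 1); (0, 0, 2); (0, 1, 0))


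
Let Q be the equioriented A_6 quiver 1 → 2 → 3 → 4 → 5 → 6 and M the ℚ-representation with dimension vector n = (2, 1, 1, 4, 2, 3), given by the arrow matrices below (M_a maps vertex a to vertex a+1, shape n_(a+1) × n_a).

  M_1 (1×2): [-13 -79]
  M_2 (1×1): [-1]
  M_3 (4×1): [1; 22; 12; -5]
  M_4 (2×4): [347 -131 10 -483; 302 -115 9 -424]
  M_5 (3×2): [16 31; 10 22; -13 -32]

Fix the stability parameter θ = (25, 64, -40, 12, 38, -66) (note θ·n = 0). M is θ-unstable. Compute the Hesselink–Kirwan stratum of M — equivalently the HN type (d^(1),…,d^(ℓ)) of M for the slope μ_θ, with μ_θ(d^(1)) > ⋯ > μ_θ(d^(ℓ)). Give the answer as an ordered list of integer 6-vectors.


Interval decomposition of M: I[1,1], I[1,4], I[4,4], I[4,6]^2, I[6,6].
HN type (ℓ=5): μ^(1)=25; μ^(2)=61/4; μ^(3)=12; μ^(4)=-16/3; μ^(5)=-66

((1, 0, 0, 0, 0, 0); (1, 1, 1, 1, 0, 0); (0, 0, 0, 1, 0, 0); (0, 0, 0, 2, 2, 2); (0, 0, 0, 0, 0, 1))


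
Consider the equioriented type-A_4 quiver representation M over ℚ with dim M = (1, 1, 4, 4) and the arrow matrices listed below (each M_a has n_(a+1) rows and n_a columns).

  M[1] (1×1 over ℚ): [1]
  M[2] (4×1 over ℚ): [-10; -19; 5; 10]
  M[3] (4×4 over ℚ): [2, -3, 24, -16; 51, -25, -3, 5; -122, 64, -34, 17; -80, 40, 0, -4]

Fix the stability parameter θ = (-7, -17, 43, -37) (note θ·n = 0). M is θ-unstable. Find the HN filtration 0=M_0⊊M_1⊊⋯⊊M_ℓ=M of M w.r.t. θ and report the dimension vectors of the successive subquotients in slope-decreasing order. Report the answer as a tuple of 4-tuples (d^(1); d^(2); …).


Barcode: M ≅ I[1,4], I[3,3], I[3,4]^2, I[4,4]. HN layers by μ_θ (4 steps, strictly decreasing):
  μ^(1)=43; μ^(2)=3; μ^(3)=-12; μ^(4)=-37

((0, 0, 1, 0); (0, 0, 3, 3); (1, 1, 0, 0); (0, 0, 0, 1))


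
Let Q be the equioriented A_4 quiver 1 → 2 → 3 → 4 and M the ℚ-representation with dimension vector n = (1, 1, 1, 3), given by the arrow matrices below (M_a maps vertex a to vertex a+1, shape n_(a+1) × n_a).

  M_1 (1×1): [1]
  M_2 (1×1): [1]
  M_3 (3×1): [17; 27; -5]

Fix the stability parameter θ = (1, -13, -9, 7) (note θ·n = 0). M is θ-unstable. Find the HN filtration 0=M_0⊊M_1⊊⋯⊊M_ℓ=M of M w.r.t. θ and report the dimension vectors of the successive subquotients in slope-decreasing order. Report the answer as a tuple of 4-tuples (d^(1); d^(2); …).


Barcode: M ≅ I[1,4], I[4,4]^2. HN layers by μ_θ (2 steps, strictly decreasing):
  μ^(1)=7; μ^(2)=-7

((0, 0, 0, 3); (1, 1, 1, 0))


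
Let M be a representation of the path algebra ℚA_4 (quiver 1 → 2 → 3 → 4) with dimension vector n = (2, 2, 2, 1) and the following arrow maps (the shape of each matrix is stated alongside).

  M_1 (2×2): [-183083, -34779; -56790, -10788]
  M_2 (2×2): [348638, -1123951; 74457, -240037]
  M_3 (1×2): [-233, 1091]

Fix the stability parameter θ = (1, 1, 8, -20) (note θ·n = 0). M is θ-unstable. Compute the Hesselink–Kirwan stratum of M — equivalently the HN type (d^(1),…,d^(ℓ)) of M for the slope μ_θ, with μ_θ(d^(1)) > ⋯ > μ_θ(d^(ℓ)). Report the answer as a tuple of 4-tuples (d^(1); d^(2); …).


Interval decomposition of M: I[1,3], I[1,4].
HN type (ℓ=3): μ^(1)=8; μ^(2)=1; μ^(3)=-5/2

((0, 0, 1, 0); (1, 1, 0, 0); (1, 1, 1, 1))


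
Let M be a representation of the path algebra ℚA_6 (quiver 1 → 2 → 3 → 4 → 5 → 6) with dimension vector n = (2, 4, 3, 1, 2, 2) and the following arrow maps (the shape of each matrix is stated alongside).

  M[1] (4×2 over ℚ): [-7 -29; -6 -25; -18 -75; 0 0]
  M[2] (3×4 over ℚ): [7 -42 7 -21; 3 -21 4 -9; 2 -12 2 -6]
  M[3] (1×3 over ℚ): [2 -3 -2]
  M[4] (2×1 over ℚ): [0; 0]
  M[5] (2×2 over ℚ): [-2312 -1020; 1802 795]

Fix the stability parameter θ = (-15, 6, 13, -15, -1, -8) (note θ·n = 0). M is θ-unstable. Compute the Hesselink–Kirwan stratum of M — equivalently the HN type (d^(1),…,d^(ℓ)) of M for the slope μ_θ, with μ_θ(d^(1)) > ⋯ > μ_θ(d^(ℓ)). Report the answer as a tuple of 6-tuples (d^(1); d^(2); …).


Via rank(M_{q-1}∘⋯∘M_p): M ≅ I[1,2], I[1,4], I[2,2], I[2,3], I[3,3], I[5,5], I[5,6], I[6,6].
μ_θ-semistable layers: μ^(1)=13; μ^(2)=6; μ^(3)=4/3; μ^(4)=-1; μ^(5)=-9/2; μ^(6)=-8; μ^(7)=-15

((0, 0, 2, 0, 0, 0); (0, 3, 0, 0, 0, 0); (0, 1, 1, 1, 0, 0); (0, 0, 0, 0, 1, 0); (0, 0, 0, 0, 1, 1); (0, 0, 0, 0, 0, 1); (2, 0, 0, 0, 0, 0))


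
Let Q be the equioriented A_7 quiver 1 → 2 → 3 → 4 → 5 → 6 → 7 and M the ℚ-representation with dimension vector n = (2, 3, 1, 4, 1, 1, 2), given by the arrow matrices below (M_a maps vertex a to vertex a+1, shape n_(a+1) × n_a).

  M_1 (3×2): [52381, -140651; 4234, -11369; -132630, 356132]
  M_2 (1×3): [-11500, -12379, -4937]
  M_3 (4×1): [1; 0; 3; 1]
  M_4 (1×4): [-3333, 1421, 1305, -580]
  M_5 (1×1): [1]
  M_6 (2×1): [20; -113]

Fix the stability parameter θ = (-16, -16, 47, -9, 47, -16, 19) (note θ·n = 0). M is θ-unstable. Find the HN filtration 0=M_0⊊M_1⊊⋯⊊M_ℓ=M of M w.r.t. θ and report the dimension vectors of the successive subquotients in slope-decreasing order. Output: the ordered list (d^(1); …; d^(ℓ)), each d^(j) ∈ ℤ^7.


Interval decomposition of M: I[1,2], I[1,7], I[2,2], I[4,4]^3, I[7,7].
HN type (ℓ=4): μ^(1)=19; μ^(2)=69/4; μ^(3)=-9; μ^(4)=-16

((0, 0, 0, 0, 0, 0, 2); (0, 0, 1, 1, 1, 1, 0); (0, 0, 0, 3, 0, 0, 0); (2, 3, 0, 0, 0, 0, 0))


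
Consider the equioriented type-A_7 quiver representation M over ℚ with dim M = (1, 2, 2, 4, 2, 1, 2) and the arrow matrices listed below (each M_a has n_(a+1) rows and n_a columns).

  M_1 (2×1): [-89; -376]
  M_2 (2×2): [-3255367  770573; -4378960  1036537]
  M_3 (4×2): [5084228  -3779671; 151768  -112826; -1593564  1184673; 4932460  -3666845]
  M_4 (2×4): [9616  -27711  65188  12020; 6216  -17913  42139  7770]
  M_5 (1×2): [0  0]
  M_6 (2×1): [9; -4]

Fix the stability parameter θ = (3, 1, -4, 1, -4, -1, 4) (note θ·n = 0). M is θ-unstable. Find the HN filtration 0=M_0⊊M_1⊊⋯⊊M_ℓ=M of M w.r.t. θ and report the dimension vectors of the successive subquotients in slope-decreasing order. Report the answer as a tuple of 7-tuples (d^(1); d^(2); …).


Barcode: M ≅ I[1,5], I[2,3], I[4,4]^2, I[4,5], I[6,7], I[7,7]. HN layers by μ_θ (5 steps, strictly decreasing):
  μ^(1)=4; μ^(2)=1; μ^(3)=-3/5; μ^(4)=-1; μ^(5)=-3/2

((0, 0, 0, 0, 0, 0, 2); (0, 0, 0, 2, 0, 0, 0); (1, 1, 1, 1, 1, 0, 0); (0, 0, 0, 0, 0, 1, 0); (0, 1, 1, 1, 1, 0, 0))
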